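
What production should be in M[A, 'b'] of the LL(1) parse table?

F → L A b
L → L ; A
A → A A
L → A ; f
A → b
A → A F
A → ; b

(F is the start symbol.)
To find M[A, 'b'], we find productions for A where 'b' is in the predict set (PREDICT(N → α) = (FIRST(α) \ {ε}) ∪ (FOLLOW(N) if α ⇒* ε)).

Relevant sets:
  FIRST(A) = { ';', 'b' }

A → A A: PREDICT = { ';', 'b' }
  'b' is in predict set, so this production goes in M[A, 'b']
A → b: PREDICT = { 'b' }
  'b' is in predict set, so this production goes in M[A, 'b']
A → A F: PREDICT = { ';', 'b' }
  'b' is in predict set, so this production goes in M[A, 'b']
A → ; b: PREDICT = { ';' }

M[A, 'b'] = A → A A, A → b, A → A F  (a multiply-defined cell — the grammar is not LL(1))

Answer: A → A A, A → b, A → A F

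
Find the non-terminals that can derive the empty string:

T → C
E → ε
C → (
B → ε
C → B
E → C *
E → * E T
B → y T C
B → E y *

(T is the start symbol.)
{ 'B', 'C', 'E', 'T' }

A non-terminal is nullable if it can derive ε (the empty string): either it has an ε-production, or it has a production whose right-hand side consists entirely of nullable non-terminals.

ε-productions: E → ε, B → ε
So E, B are immediately nullable.
C → B: every symbol on the right is nullable, so C is nullable too.
T → C: every symbol on the right is nullable, so T is nullable too.
Every non-terminal is now nullable.
Nullable = { 'B', 'C', 'E', 'T' }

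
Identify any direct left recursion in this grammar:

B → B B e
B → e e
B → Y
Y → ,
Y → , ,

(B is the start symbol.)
Direct left recursion occurs when N → N α for some non-terminal N (the right-hand side begins with the left-hand side itself).

B → B B e: LEFT RECURSIVE (starts with B)
B → e e: starts with e
B → Y: starts with Y
Y → ,: starts with ','
Y → , ,: starts with ','

The grammar has direct left recursion on: B.

Answer: Yes, B is left-recursive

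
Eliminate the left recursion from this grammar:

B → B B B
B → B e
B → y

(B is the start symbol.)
B → y B'
B' → B B B'
B' → e B'
B' → ε

B is directly left-recursive. The standard transformation for
  A → A α₁ | ... | A α_m | β₁ | ... | β_n
is
  A  → β₁ A' | ... | β_n A'
  A' → α₁ A' | ... | α_m A' | ε

B → y becomes B → y B'
B → B B B becomes B' → B B B'
B → B e becomes B' → e B'
Add B' → ε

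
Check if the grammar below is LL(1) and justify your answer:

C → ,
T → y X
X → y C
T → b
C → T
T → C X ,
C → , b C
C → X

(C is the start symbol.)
No. Predict set conflict for C: { ',' }

A grammar is LL(1) if for each non-terminal N with multiple productions, the predict sets of those productions are pairwise disjoint, where PREDICT(N → α) = (FIRST(α) \ {ε}) ∪ (FOLLOW(N) if α ⇒* ε).

Relevant sets:
  FIRST(T) = { ',', 'b', 'y' }
  FIRST(X) = { 'y' }
  FIRST(C) = { ',', 'b', 'y' }

For C:
  PREDICT(C → ',') = { ',' }
  PREDICT(C → T) = { ',', 'b', 'y' }
  PREDICT(C → ',' b C) = { ',' }
  PREDICT(C → X) = { 'y' }
For T:
  PREDICT(T → y X) = { 'y' }
  PREDICT(T → b) = { 'b' }
  PREDICT(T → C X ',') = { ',', 'b', 'y' }
X has a single production, so nothing to check there.

Conflict found: Predict set conflict for C: { ',' }
The grammar is NOT LL(1).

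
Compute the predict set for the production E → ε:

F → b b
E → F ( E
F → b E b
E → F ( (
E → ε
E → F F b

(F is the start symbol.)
{ 'b' }

PREDICT(E → ε) = (FIRST(RHS) \ {ε}) ∪ (FOLLOW(E) if ε ∈ FIRST(RHS), i.e. RHS ⇒* ε)
The right-hand side is ε (FIRST(ε) = { ε }), so the predict set is FOLLOW(E) = { 'b' }
PREDICT(E → ε) = { 'b' }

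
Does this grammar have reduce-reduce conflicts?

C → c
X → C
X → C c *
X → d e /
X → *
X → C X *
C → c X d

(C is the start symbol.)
Yes — I12: [X → * .] vs [X → C c * .]

Augment with C' → C and build the canonical LR(0) collection (I0 = CLOSURE({[C' → . C]}), then GOTO on every symbol after a dot until no new states appear). It has 14 states:
  I0: { [C → . c X d], [C → . c], [C' → . C] }  — shift
  I1: { [C' → C .] }  — accept
  I2: { [C → . c X d], [C → . c], [C → c . X d], [C → c .], [X → . *], [X → . C X *], [X → . C c *], [X → . C], [X → . d e /] }  — shift, reduce
  I3: { [X → * .] }  — reduce
  I4: { [C → . c X d], [C → . c], [X → . *], [X → . C X *], [X → . C c *], [X → . C], [X → . d e /], [X → C . X *], [X → C . c *], [X → C .] }  — shift, reduce
  I5: { [C → c X . d] }  — shift
  I6: { [X → d . e /] }  — shift
  I7: { [X → d e . /] }  — shift
  I8: { [X → d e / .] }  — reduce
  I9: { [C → c X d .] }  — reduce
  I10: { [X → C X . *] }  — shift
  I11: { [C → . c X d], [C → . c], [C → c . X d], [C → c .], [X → . *], [X → . C X *], [X → . C c *], [X → . C], [X → . d e /], [X → C c . *] }  — shift, reduce
  I12: { [X → * .], [X → C c * .] }  — 2 reduces
  I13: { [X → C X * .] }  — reduce

I12 contains complete items [X → * .], [X → C c * .] — reduce-reduce conflict.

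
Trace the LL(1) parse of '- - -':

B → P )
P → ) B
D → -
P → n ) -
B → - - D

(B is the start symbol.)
Stack is shown with the top on the left.

Stack    Input    Action
------------------------
B $      - - - $  output B → - - D
- - D $  - - - $  match '-'
- D $    - - $    match '-'
D $      - $      output D → -
- $      - $      match '-'
$        $        accept

The string is accepted.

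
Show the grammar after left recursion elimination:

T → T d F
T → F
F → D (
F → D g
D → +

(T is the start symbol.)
T is directly left-recursive. The standard transformation for
  A → A α₁ | ... | A α_m | β₁ | ... | β_n
is
  A  → β₁ A' | ... | β_n A'
  A' → α₁ A' | ... | α_m A' | ε

T → F becomes T → F T'
T → T d F becomes T' → d F T'
Add T' → ε

Productions for other non-terminals are unchanged:
  F → D (
  F → D g
  D → +

Resulting grammar:
T → F T'
T' → d F T'
T' → ε
F → D (
F → D g
D → +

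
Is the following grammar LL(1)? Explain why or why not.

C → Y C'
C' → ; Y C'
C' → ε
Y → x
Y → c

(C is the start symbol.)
Yes, the grammar is LL(1).

Relevant sets:
  FOLLOW(C') = { $ }

For C':
  PREDICT(C' → ';' Y C') = { ';' }
  PREDICT(C' → ε) = { $ }
For Y:
  PREDICT(Y → x) = { 'x' }
  PREDICT(Y → c) = { 'c' }
C has a single production, so nothing to check there.

All predict sets are disjoint. The grammar IS LL(1).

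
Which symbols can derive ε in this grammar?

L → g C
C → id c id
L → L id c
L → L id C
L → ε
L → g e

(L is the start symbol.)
A non-terminal is nullable if it can derive ε (the empty string): either it has an ε-production, or it has a production whose right-hand side consists entirely of nullable non-terminals.

ε-productions: L → ε
So L is immediately nullable.
No further non-terminal can be added: every production for the remaining non-terminals contains a terminal or a non-nullable non-terminal.
Nullable = { 'L' }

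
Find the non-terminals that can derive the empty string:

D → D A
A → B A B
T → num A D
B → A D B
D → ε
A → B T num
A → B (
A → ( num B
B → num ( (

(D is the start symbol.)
{ 'D' }

ε-productions: D → ε
So D is immediately nullable.
No further non-terminal can be added: every production for the remaining non-terminals contains a terminal or a non-nullable non-terminal.
Nullable = { 'D' }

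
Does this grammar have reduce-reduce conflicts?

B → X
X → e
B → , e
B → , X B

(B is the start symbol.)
Yes — I6: [B → , e .] vs [X → e .]

A reduce-reduce conflict occurs when an LR(0) state has two complete items [A → α .] and [B → β .] — both call for a reduction, and with no lookahead the parser cannot choose between them.

Augment with B' → B and build the canonical LR(0) collection (I0 = CLOSURE({[B' → . B]}), then GOTO on every symbol after a dot until no new states appear). It has 8 states:
  I0: { [B → . , X B], [B → . , e], [B → . X], [B' → . B], [X → . e] }  — shift
  I1: { [B → , . X B], [B → , . e], [X → . e] }  — shift
  I2: { [B' → B .] }  — accept
  I3: { [B → X .] }  — reduce
  I4: { [X → e .] }  — reduce
  I5: { [B → , X . B], [B → . , X B], [B → . , e], [B → . X], [X → . e] }  — shift
  I6: { [B → , e .], [X → e .] }  — 2 reduces
  I7: { [B → , X B .] }  — reduce

I6 contains complete items [B → , e .], [X → e .] — reduce-reduce conflict.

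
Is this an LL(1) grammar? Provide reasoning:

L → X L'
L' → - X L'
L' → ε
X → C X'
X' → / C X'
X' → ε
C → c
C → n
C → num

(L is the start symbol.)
A grammar is LL(1) if for each non-terminal N with multiple productions, the predict sets of those productions are pairwise disjoint, where PREDICT(N → α) = (FIRST(α) \ {ε}) ∪ (FOLLOW(N) if α ⇒* ε).

Relevant sets:
  FOLLOW(L') = { $ }
  FOLLOW(X') = { $, '-' }

For L':
  PREDICT(L' → '-' X L') = { '-' }
  PREDICT(L' → ε) = { $ }
For X':
  PREDICT(X' → '/' C X') = { '/' }
  PREDICT(X' → ε) = { $, '-' }
For C:
  PREDICT(C → c) = { 'c' }
  PREDICT(C → n) = { 'n' }
  PREDICT(C → num) = { 'num' }
L, X have a single production, so nothing to check there.

All predict sets are disjoint. The grammar IS LL(1).

Answer: Yes, the grammar is LL(1).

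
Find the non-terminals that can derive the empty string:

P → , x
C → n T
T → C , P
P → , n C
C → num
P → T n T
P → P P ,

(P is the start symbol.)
There are no ε-productions, so no non-terminal can derive ε.
No non-terminals are nullable.

Answer: None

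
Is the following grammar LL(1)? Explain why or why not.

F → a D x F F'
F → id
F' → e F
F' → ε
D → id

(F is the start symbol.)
A grammar is LL(1) if for each non-terminal N with multiple productions, the predict sets of those productions are pairwise disjoint, where PREDICT(N → α) = (FIRST(α) \ {ε}) ∪ (FOLLOW(N) if α ⇒* ε).

Relevant sets:
  FOLLOW(F') = { $, 'e' }

For F:
  PREDICT(F → a D x F F') = { 'a' }
  PREDICT(F → id) = { 'id' }
For F':
  PREDICT(F' → e F) = { 'e' }
  PREDICT(F' → ε) = { $, 'e' }
D has a single production, so nothing to check there.

Conflict found: Predict set conflict for F': { 'e' }
The grammar is NOT LL(1).

Answer: No. Predict set conflict for F': { 'e' }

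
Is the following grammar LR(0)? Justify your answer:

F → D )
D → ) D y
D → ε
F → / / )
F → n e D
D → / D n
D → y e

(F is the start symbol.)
No. Shift-reduce conflict between [D → .] and [D → . ) D y]

Augment with F' → F and build the canonical LR(0) collection (I0 = CLOSURE({[F' → . F]}), then GOTO on every symbol after a dot until no new states appear). It has 18 states:
  I0: { [D → . ) D y], [D → . / D n], [D → . y e], [D → .], [F → . / / )], [F → . D )], [F → . n e D], [F' → . F] }  — shift, reduce
  I1: { [D → ) . D y], [D → . ) D y], [D → . / D n], [D → . y e], [D → .] }  — shift, reduce
  I2: { [D → . ) D y], [D → . / D n], [D → . y e], [D → .], [D → / . D n], [F → / . / )] }  — shift, reduce
  I3: { [F → D . )] }  — shift
  I4: { [F' → F .] }  — accept
  I5: { [F → n . e D] }  — shift
  I6: { [D → y . e] }  — shift
  I7: { [D → y e .] }  — reduce
  I8: { [D → . ) D y], [D → . / D n], [D → . y e], [D → .], [F → n e . D] }  — shift, reduce
  I9: { [D → . ) D y], [D → . / D n], [D → . y e], [D → .], [D → / . D n] }  — shift, reduce
  I10: { [F → n e D .] }  — reduce
  I11: { [D → / D . n] }  — shift
  I12: { [D → / D n .] }  — reduce
  I13: { [F → D ) .] }  — reduce
  I14: { [D → . ) D y], [D → . / D n], [D → . y e], [D → .], [D → / . D n], [F → / / . )] }  — shift, reduce
  I15: { [D → ) . D y], [D → . ) D y], [D → . / D n], [D → . y e], [D → .], [F → / / ) .] }  — shift, 2 reduces
  I16: { [D → ) D . y] }  — shift
  I17: { [D → ) D y .] }  — reduce

Conflict in state I0:
  Shift-reduce conflict between [D → .] and [D → . ) D y]
So the grammar is NOT LR(0).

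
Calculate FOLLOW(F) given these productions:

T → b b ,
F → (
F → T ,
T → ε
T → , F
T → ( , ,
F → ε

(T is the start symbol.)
To compute FOLLOW(F), find every occurrence of F on a right-hand side N → α F β: add FIRST(β) \ {ε}, and if β is empty or nullable also add FOLLOW(N). Iterate to a fixed point.

In T → , F: F is at the end, add FOLLOW(T)

The FOLLOW sets referred to above (computed the same way, to a fixed point):
  FOLLOW(T) = { $, ',' }

Taking the union: FOLLOW(F) = { $, ',' }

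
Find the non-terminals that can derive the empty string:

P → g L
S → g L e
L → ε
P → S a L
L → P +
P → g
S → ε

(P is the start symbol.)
{ 'L', 'S' }

A non-terminal is nullable if it can derive ε (the empty string): either it has an ε-production, or it has a production whose right-hand side consists entirely of nullable non-terminals.

ε-productions: L → ε, S → ε
So L, S are immediately nullable.
No further non-terminal can be added: every production for the remaining non-terminals contains a terminal or a non-nullable non-terminal.
Nullable = { 'L', 'S' }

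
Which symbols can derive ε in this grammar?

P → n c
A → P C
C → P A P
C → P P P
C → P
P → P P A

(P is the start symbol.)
There are no ε-productions, so no non-terminal can derive ε.
No non-terminals are nullable.

Answer: None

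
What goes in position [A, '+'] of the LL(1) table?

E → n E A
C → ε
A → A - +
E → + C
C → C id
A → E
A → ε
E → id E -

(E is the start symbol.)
A → A - +, A → E, A → ε

To find M[A, '+'], we find productions for A where '+' is in the predict set (PREDICT(N → α) = (FIRST(α) \ {ε}) ∪ (FOLLOW(N) if α ⇒* ε)).

Relevant sets:
  FIRST(A) = { '+', '-', 'id', 'n', ε }
  FIRST(E) = { '+', 'id', 'n' }
  FOLLOW(A) = { $, '+', '-', 'id', 'n' }

A → A - +: PREDICT = { '+', '-', 'id', 'n' }
  '+' is in predict set, so this production goes in M[A, '+']
A → E: PREDICT = { '+', 'id', 'n' }
  '+' is in predict set, so this production goes in M[A, '+']
A → ε: PREDICT = { $, '+', '-', 'id', 'n' }
  '+' is in predict set, so this production goes in M[A, '+']

M[A, '+'] = A → A - +, A → E, A → ε  (a multiply-defined cell — the grammar is not LL(1))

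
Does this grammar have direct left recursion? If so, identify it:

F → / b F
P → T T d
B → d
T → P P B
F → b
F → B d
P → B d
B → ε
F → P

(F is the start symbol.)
No direct left recursion

Direct left recursion occurs when N → N α for some non-terminal N (the right-hand side begins with the left-hand side itself).

F → / b F: starts with '/'
P → T T d: starts with T
B → d: starts with d
T → P P B: starts with P
F → b: starts with b
F → B d: starts with B
P → B d: starts with B
B → ε: starts with ε
F → P: starts with P

No direct left recursion found.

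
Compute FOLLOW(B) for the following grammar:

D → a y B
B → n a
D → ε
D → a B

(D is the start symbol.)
To compute FOLLOW(B), find every occurrence of B on a right-hand side N → α B β: add FIRST(β) \ {ε}, and if β is empty or nullable also add FOLLOW(N). Iterate to a fixed point.

In D → a y B: B is at the end, add FOLLOW(D)
In D → a B: B is at the end, add FOLLOW(D)

The FOLLOW sets referred to above (computed the same way, to a fixed point):
  FOLLOW(D) = { $ }

Taking the union: FOLLOW(B) = { $ }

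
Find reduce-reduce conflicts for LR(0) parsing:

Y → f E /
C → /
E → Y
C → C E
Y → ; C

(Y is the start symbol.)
A reduce-reduce conflict occurs when an LR(0) state has two complete items [A → α .] and [B → β .] — both call for a reduction, and with no lookahead the parser cannot choose between them.

Augment with Y' → Y and build the canonical LR(0) collection (I0 = CLOSURE({[Y' → . Y]}), then GOTO on every symbol after a dot until no new states appear). It has 10 states:
  I0: { [Y → . ; C], [Y → . f E /], [Y' → . Y] }  — shift
  I1: { [C → . /], [C → . C E], [Y → ; . C] }  — shift
  I2: { [Y' → Y .] }  — accept
  I3: { [E → . Y], [Y → . ; C], [Y → . f E /], [Y → f . E /] }  — shift
  I4: { [Y → f E . /] }  — shift
  I5: { [E → Y .] }  — reduce
  I6: { [Y → f E / .] }  — reduce
  I7: { [C → / .] }  — reduce
  I8: { [C → C . E], [E → . Y], [Y → . ; C], [Y → . f E /], [Y → ; C .] }  — shift, reduce
  I9: { [C → C E .] }  — reduce

No state contains more than one complete item.

Answer: No reduce-reduce conflicts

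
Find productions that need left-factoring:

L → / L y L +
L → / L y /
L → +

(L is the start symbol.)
Left-factoring is needed when two productions for the same non-terminal
share a common prefix on the right-hand side.

Productions for L:
  L → / L y L +
  L → / L y /
  L → +

Found common prefix '/ L y' in productions for L

Answer: Yes, L has productions with common prefix '/ L y'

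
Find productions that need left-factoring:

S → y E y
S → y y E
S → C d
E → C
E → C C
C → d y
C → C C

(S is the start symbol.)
Yes, S has productions with common prefix 'y'; E has productions with common prefix 'C'

Left-factoring is needed when two productions for the same non-terminal
share a common prefix on the right-hand side.

Productions for S:
  S → y E y
  S → y y E
  S → C d
Productions for E:
  E → C
  E → C C
Productions for C:
  C → d y
  C → C C

Found common prefix 'y' in productions for S
Found common prefix 'C' in productions for E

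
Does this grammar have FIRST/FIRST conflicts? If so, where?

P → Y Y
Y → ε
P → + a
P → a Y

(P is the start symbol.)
FIRST sets of the non-terminals at (or reachable through a nullable prefix from) the front of some alternative:
  FIRST(Y) = { ε }

Productions for P:
  P → Y Y: FIRST = { ε }
  P → + a: FIRST = { '+' }
  P → a Y: FIRST = { 'a' }
Y has only one production, so no FIRST/FIRST conflict is possible there.

All alternatives of each non-terminal have pairwise disjoint FIRST sets.

Answer: No FIRST/FIRST conflicts.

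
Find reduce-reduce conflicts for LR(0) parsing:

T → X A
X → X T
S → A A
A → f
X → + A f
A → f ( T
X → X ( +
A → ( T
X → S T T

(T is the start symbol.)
A reduce-reduce conflict occurs when an LR(0) state has two complete items [A → α .] and [B → β .] — both call for a reduction, and with no lookahead the parser cannot choose between them.

Augment with T' → T and build the canonical LR(0) collection (I0 = CLOSURE({[T' → . T]}), then GOTO on every symbol after a dot until no new states appear). It has 20 states:
  I0: { [A → . ( T], [A → . f ( T], [A → . f], [S → . A A], [T → . X A], [T' → . T], [X → . + A f], [X → . S T T], [X → . X ( +], [X → . X T] }  — shift
  I1: { [A → ( . T], [A → . ( T], [A → . f ( T], [A → . f], [S → . A A], [T → . X A], [X → . + A f], [X → . S T T], [X → . X ( +], [X → . X T] }  — shift
  I2: { [A → . ( T], [A → . f ( T], [A → . f], [X → + . A f] }  — shift
  I3: { [A → . ( T], [A → . f ( T], [A → . f], [S → A . A] }  — shift
  I4: { [A → . ( T], [A → . f ( T], [A → . f], [S → . A A], [T → . X A], [X → . + A f], [X → . S T T], [X → . X ( +], [X → . X T], [X → S . T T] }  — shift
  I5: { [T' → T .] }  — accept
  I6: { [A → . ( T], [A → . f ( T], [A → . f], [S → . A A], [T → . X A], [T → X . A], [X → . + A f], [X → . S T T], [X → . X ( +], [X → . X T], [X → X . ( +], [X → X . T] }  — shift
  I7: { [A → f . ( T], [A → f .] }  — shift, reduce
  I8: { [A → . ( T], [A → . f ( T], [A → . f], [A → f ( . T], [S → . A A], [T → . X A], [X → . + A f], [X → . S T T], [X → . X ( +], [X → . X T] }  — shift
  I9: { [A → f ( T .] }  — reduce
  I10: { [A → ( . T], [A → . ( T], [A → . f ( T], [A → . f], [S → . A A], [T → . X A], [X → . + A f], [X → . S T T], [X → . X ( +], [X → . X T], [X → X ( . +] }  — shift
  I11: { [A → . ( T], [A → . f ( T], [A → . f], [S → A . A], [T → X A .] }  — shift, reduce
  I12: { [X → X T .] }  — reduce
  I13: { [S → A A .] }  — reduce
  I14: { [A → . ( T], [A → . f ( T], [A → . f], [X → + . A f], [X → X ( + .] }  — shift, reduce
  I15: { [A → ( T .] }  — reduce
  I16: { [X → + A . f] }  — shift
  I17: { [X → + A f .] }  — reduce
  I18: { [A → . ( T], [A → . f ( T], [A → . f], [S → . A A], [T → . X A], [X → . + A f], [X → . S T T], [X → . X ( +], [X → . X T], [X → S T . T] }  — shift
  I19: { [X → S T T .] }  — reduce

No state contains more than one complete item.

Answer: No reduce-reduce conflicts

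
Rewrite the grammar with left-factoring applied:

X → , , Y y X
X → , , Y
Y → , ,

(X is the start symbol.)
Left-factoring transforms A → αβ₁ | αβ₂ into A → αA' and A' → β₁ | β₂
(α is the longest common prefix among the alternatives). Repeat until
no nonterminal has two alternatives with a common prefix.

Round 1: X has alternatives sharing prefix ', , Y'. Introduce X': X → , , Y X'
  Add: X' → y X
  Add: X' → ε

No remaining common prefixes — done.

Resulting grammar:
X → , , Y X'
X' → y X
X' → ε
Y → , ,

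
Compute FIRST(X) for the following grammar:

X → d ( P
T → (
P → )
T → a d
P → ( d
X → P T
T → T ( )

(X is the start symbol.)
FIRST sets of the other non-terminals involved (by the same procedure, iterated to a fixed point):
  FIRST(P) = { '(', ')' }

From X → d ( P:
  - d is a terminal: add 'd' and stop
From X → P T:
  - P is a non-terminal: add FIRST(P) \ {ε} = { '(', ')' }
    P is not nullable, so stop

Collecting: FIRST(X) = { '(', ')', 'd' }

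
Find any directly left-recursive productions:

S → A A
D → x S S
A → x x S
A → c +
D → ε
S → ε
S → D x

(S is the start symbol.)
Direct left recursion occurs when N → N α for some non-terminal N (the right-hand side begins with the left-hand side itself).

S → A A: starts with A
D → x S S: starts with x
A → x x S: starts with x
A → c +: starts with c
D → ε: starts with ε
S → ε: starts with ε
S → D x: starts with D

No direct left recursion found.

Answer: No direct left recursion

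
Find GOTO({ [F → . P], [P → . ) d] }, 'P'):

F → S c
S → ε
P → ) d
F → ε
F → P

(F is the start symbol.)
GOTO(I, 'P') = CLOSURE({ [A → αX.β] : [A → α.Xβ] ∈ I, X = 'P' })

Items with dot before 'P', with the dot advanced:
  [F → . P] → [F → P .]
Closure adds nothing (no advanced item has the dot before a non-terminal).

GOTO = { [F → P .] }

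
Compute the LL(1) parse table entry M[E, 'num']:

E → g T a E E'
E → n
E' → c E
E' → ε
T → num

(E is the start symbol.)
Empty (error entry)

To find M[E, 'num'], we find productions for E where 'num' is in the predict set (PREDICT(N → α) = (FIRST(α) \ {ε}) ∪ (FOLLOW(N) if α ⇒* ε)).

E → g T a E E': PREDICT = { 'g' }
E → n: PREDICT = { 'n' }

M[E, 'num'] is empty (no production applies)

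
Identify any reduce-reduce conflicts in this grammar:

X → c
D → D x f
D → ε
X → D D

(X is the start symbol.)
No reduce-reduce conflicts

A reduce-reduce conflict occurs when an LR(0) state has two complete items [A → α .] and [B → β .] — both call for a reduction, and with no lookahead the parser cannot choose between them.

Augment with X' → X and build the canonical LR(0) collection (I0 = CLOSURE({[X' → . X]}), then GOTO on every symbol after a dot until no new states appear). It has 7 states:
  I0: { [D → . D x f], [D → .], [X → . D D], [X → . c], [X' → . X] }  — shift, reduce
  I1: { [D → . D x f], [D → .], [D → D . x f], [X → D . D] }  — shift, reduce
  I2: { [X' → X .] }  — accept
  I3: { [X → c .] }  — reduce
  I4: { [D → D . x f], [X → D D .] }  — shift, reduce
  I5: { [D → D x . f] }  — shift
  I6: { [D → D x f .] }  — reduce

No state contains more than one complete item.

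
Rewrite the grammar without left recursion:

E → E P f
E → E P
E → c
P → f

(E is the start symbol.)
E is directly left-recursive. The standard transformation for
  A → A α₁ | ... | A α_m | β₁ | ... | β_n
is
  A  → β₁ A' | ... | β_n A'
  A' → α₁ A' | ... | α_m A' | ε

E → c becomes E → c E'
E → E P f becomes E' → P f E'
E → E P becomes E' → P E'
Add E' → ε

Productions for other non-terminals are unchanged:
  P → f

Resulting grammar:
E → c E'
E' → P f E'
E' → P E'
E' → ε
P → f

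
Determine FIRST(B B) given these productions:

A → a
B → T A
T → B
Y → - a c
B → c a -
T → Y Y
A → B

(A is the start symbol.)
FIRST sets of the non-terminals involved (from the grammar, by fixed-point iteration):
  FIRST(B) = { '-', 'c' }

To compute FIRST(B B), process the symbols left to right:
Symbol B is a non-terminal. Add FIRST(B) \ {ε} = { '-', 'c' }
B is not nullable (ε ∉ FIRST(B)), so stop here.
FIRST(B B) = { '-', 'c' }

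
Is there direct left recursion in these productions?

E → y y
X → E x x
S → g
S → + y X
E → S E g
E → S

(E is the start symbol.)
No direct left recursion

E → y y: starts with y
X → E x x: starts with E
S → g: starts with g
S → + y X: starts with '+'
E → S E g: starts with S
E → S: starts with S

No direct left recursion found.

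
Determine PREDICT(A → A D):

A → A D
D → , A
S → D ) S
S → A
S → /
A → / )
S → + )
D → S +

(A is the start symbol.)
PREDICT(A → A D) = (FIRST(RHS) \ {ε}) ∪ (FOLLOW(A) if ε ∈ FIRST(RHS), i.e. RHS ⇒* ε)
FIRST(A) = { '/' }
FIRST(A D) = { '/' }
ε ∉ FIRST(A D), so FOLLOW(A) is not added.
PREDICT(A → A D) = { '/' }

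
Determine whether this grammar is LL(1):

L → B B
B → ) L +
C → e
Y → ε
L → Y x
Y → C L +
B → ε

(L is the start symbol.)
No. Predict set conflict for B: { ')' }

Relevant sets:
  FIRST(B) = { ')', ε }
  FIRST(Y) = { 'e', ε }
  FIRST(C) = { 'e' }
  FOLLOW(L) = { $, '+' }
  FOLLOW(B) = { $, ')', '+' }
  FOLLOW(Y) = { 'x' }

For L:
  PREDICT(L → B B) = { $, ')', '+' }
  PREDICT(L → Y x) = { 'e', 'x' }
For B:
  PREDICT(B → ')' L '+') = { ')' }
  PREDICT(B → ε) = { $, ')', '+' }
For Y:
  PREDICT(Y → ε) = { 'x' }
  PREDICT(Y → C L '+') = { 'e' }
C has a single production, so nothing to check there.

Conflict found: Predict set conflict for B: { ')' }
The grammar is NOT LL(1).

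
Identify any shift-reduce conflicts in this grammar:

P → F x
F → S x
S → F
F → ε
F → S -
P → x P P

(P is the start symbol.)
Yes — I0: [F → .] vs [P → . x P P]; I1: [S → F .] vs [P → F . x]; I4: [F → .] vs [P → . x P P]; I5: [F → .] vs [P → . x P P]

Augment with P' → P and build the canonical LR(0) collection (I0 = CLOSURE({[P' → . P]}), then GOTO on every symbol after a dot until no new states appear). It has 10 states:
  I0: { [F → . S -], [F → . S x], [F → .], [P → . F x], [P → . x P P], [P' → . P], [S → . F] }  — shift, reduce
  I1: { [P → F . x], [S → F .] }  — shift, reduce
  I2: { [P' → P .] }  — accept
  I3: { [F → S . -], [F → S . x] }  — shift
  I4: { [F → . S -], [F → . S x], [F → .], [P → . F x], [P → . x P P], [P → x . P P], [S → . F] }  — shift, reduce
  I5: { [F → . S -], [F → . S x], [F → .], [P → . F x], [P → . x P P], [P → x P . P], [S → . F] }  — shift, reduce
  I6: { [P → x P P .] }  — reduce
  I7: { [F → S - .] }  — reduce
  I8: { [F → S x .] }  — reduce
  I9: { [P → F x .] }  — reduce

I0 contains reduce item [F → .] and shift item [P → . x P P] — shift-reduce conflict.
I1 contains reduce item [S → F .] and shift item [P → F . x] — shift-reduce conflict.
I4 contains reduce item [F → .] and shift item [P → . x P P] — shift-reduce conflict.
I5 contains reduce item [F → .] and shift item [P → . x P P] — shift-reduce conflict.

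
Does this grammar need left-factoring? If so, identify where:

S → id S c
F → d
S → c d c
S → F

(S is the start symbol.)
Left-factoring is needed when two productions for the same non-terminal
share a common prefix on the right-hand side.

Productions for S:
  S → id S c
  S → c d c
  S → F

No common prefixes found.

Answer: No, left-factoring is not needed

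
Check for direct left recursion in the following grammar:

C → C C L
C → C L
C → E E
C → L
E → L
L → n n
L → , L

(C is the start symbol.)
Direct left recursion occurs when N → N α for some non-terminal N (the right-hand side begins with the left-hand side itself).

C → C C L: LEFT RECURSIVE (starts with C)
C → C L: LEFT RECURSIVE (starts with C)
C → E E: starts with E
C → L: starts with L
E → L: starts with L
L → n n: starts with n
L → , L: starts with ','

The grammar has direct left recursion on: C.

Answer: Yes, C is left-recursive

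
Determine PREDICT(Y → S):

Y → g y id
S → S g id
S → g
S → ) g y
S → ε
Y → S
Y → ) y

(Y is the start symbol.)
PREDICT(Y → S) = (FIRST(RHS) \ {ε}) ∪ (FOLLOW(Y) if ε ∈ FIRST(RHS), i.e. RHS ⇒* ε)
FIRST(S) = { ')', 'g', ε }
FIRST(S) = { ')', 'g', ε }
ε ∈ FIRST(S) (the right-hand side is nullable), so add FOLLOW(Y) = { $ }
PREDICT(Y → S) = { $, ')', 'g' }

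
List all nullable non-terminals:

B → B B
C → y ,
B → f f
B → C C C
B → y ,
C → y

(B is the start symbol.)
None

A non-terminal is nullable if it can derive ε (the empty string): either it has an ε-production, or it has a production whose right-hand side consists entirely of nullable non-terminals.

There are no ε-productions, so no non-terminal can derive ε.
No non-terminals are nullable.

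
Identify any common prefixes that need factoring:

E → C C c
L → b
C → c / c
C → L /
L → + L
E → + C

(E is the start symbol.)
No, left-factoring is not needed

Left-factoring is needed when two productions for the same non-terminal
share a common prefix on the right-hand side.

Productions for E:
  E → C C c
  E → + C
Productions for L:
  L → b
  L → + L
Productions for C:
  C → c / c
  C → L /

No common prefixes found.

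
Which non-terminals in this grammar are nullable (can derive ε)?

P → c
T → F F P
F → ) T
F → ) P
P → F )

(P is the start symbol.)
None

There are no ε-productions, so no non-terminal can derive ε.
No non-terminals are nullable.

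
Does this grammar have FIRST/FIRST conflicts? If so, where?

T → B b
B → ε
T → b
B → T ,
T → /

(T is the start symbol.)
FIRST sets of the non-terminals at (or reachable through a nullable prefix from) the front of some alternative:
  FIRST(B) = { '/', 'b', ε }
  FIRST(T) = { '/', 'b' }

Productions for T:
  T → B b: FIRST = { '/', 'b' }
  T → b: FIRST = { 'b' }
  T → /: FIRST = { '/' }
Productions for B:
  B → ε: FIRST = { ε }
  B → T ,: FIRST = { '/', 'b' }

Conflict for T: T → B b and T → b
  Overlap: { 'b' }
Conflict for T: T → B b and T → /
  Overlap: { '/' }

Answer: Yes. T → B b / T → b on { 'b' }; T → B b / T → '/' on { '/' }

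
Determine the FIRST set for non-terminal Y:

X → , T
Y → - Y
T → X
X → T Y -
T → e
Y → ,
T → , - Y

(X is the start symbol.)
{ ',', '-' }

From Y → - Y:
  - '-' is a terminal: add '-' and stop
From Y → ,:
  - ',' is a terminal: add ',' and stop

Collecting: FIRST(Y) = { ',', '-' }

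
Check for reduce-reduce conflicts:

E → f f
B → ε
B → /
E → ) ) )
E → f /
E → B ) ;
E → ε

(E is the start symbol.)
Yes — I0: [B → .] vs [E → .]

Augment with E' → E and build the canonical LR(0) collection (I0 = CLOSURE({[E' → . E]}), then GOTO on every symbol after a dot until no new states appear). It has 12 states:
  I0: { [B → . /], [B → .], [E → . ) ) )], [E → . B ) ;], [E → . f /], [E → . f f], [E → .], [E' → . E] }  — shift, 2 reduces
  I1: { [E → ) . ) )] }  — shift
  I2: { [B → / .] }  — reduce
  I3: { [E → B . ) ;] }  — shift
  I4: { [E' → E .] }  — accept
  I5: { [E → f . /], [E → f . f] }  — shift
  I6: { [E → f / .] }  — reduce
  I7: { [E → f f .] }  — reduce
  I8: { [E → B ) . ;] }  — shift
  I9: { [E → B ) ; .] }  — reduce
  I10: { [E → ) ) . )] }  — shift
  I11: { [E → ) ) ) .] }  — reduce

I0 contains complete items [B → .], [E → .] — reduce-reduce conflict.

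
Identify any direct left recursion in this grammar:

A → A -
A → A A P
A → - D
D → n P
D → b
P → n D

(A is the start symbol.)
Direct left recursion occurs when N → N α for some non-terminal N (the right-hand side begins with the left-hand side itself).

A → A -: LEFT RECURSIVE (starts with A)
A → A A P: LEFT RECURSIVE (starts with A)
A → - D: starts with '-'
D → n P: starts with n
D → b: starts with b
P → n D: starts with n

The grammar has direct left recursion on: A.

Answer: Yes, A is left-recursive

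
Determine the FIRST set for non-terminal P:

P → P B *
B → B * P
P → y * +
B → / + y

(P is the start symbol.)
{ 'y' }

From P → P B *:
  - P is the symbol being defined: contributes nothing new
    P is not nullable, so stop
From P → y * +:
  - y is a terminal: add 'y' and stop

Collecting: FIRST(P) = { 'y' }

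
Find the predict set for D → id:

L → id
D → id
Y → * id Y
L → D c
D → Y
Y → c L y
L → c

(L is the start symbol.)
PREDICT(D → id) = (FIRST(RHS) \ {ε}) ∪ (FOLLOW(D) if ε ∈ FIRST(RHS), i.e. RHS ⇒* ε)
FIRST(id) = { 'id' }
ε ∉ FIRST(id), so FOLLOW(D) is not added.
PREDICT(D → id) = { 'id' }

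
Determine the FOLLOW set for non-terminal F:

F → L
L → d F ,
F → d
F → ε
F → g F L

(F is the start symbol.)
F is the start symbol, so $ ∈ FOLLOW(F).
In L → d F ,: F is followed by ',', add FIRST(',') \ {ε} = { ',' }
In F → g F L: F is followed by L, add FIRST(L) \ {ε} = { 'd' }

Taking the union: FOLLOW(F) = { $, ',', 'd' }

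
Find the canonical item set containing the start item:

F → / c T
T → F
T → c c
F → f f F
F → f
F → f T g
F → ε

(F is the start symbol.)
{ [F → . / c T], [F → . f T g], [F → . f f F], [F → . f], [F → .], [F' → . F] }

First, augment the grammar with F' → F
I₀ = CLOSURE({ [F' → . F] }):
  [F' → . F] has the dot before F: add [F → . / c T], [F → . f f F], [F → . f], [F → . f T g], [F → .]
No further items can be added.

I₀ = { [F → . / c T], [F → . f T g], [F → . f f F], [F → . f], [F → .], [F' → . F] }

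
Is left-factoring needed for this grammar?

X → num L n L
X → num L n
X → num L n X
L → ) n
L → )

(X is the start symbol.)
Yes, X has productions with common prefix 'num L n'; L has productions with common prefix ')'

Left-factoring is needed when two productions for the same non-terminal
share a common prefix on the right-hand side.

Productions for X:
  X → num L n L
  X → num L n
  X → num L n X
Productions for L:
  L → ) n
  L → )

Found common prefix 'num L n' in productions for X
Found common prefix ')' in productions for L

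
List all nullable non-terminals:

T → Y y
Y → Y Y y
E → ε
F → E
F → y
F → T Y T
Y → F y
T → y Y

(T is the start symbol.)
{ 'E', 'F' }

A non-terminal is nullable if it can derive ε (the empty string): either it has an ε-production, or it has a production whose right-hand side consists entirely of nullable non-terminals.

ε-productions: E → ε
So E is immediately nullable.
F → E: every symbol on the right is nullable, so F is nullable too.
No further non-terminal can be added: every production for the remaining non-terminals contains a terminal or a non-nullable non-terminal.
Nullable = { 'E', 'F' }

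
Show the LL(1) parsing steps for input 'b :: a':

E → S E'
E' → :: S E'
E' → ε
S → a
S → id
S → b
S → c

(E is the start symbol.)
LL(1) parsing maintains a stack (initially the start symbol over $) and the input. At each step: if the stack top is a terminal, match it against the current input token; if it is a non-terminal N, replace it with the RHS of M[N, lookahead] (the unique production whose predict set contains the lookahead).

Stack is shown with the top on the left.

Stack      Input     Action
---------------------------
E $        b :: a $  output E → S E'
S E' $     b :: a $  output S → b
b E' $     b :: a $  match 'b'
E' $       :: a $    output E' → :: S E'
:: S E' $  :: a $    match '::'
S E' $     a $       output S → a
a E' $     a $       match 'a'
E' $       $         output E' → ε
$          $         accept

The string is accepted.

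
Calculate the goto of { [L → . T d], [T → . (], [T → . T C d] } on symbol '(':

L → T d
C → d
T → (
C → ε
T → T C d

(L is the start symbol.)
GOTO(I, '(') = CLOSURE({ [A → αX.β] : [A → α.Xβ] ∈ I, X = '(' })

Items with dot before '(', with the dot advanced:
  [T → . (] → [T → ( .]
Closure adds nothing (no advanced item has the dot before a non-terminal).

GOTO = { [T → ( .] }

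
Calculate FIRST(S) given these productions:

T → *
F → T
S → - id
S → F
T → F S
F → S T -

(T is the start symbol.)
To compute FIRST(S), examine every production with S on the left-hand side, reading each right-hand side left to right until a non-nullable symbol is reached.

FIRST sets of the other non-terminals involved (by the same procedure, iterated to a fixed point):
  FIRST(F) = { '*', '-' }

From S → - id:
  - '-' is a terminal: add '-' and stop
From S → F:
  - F is a non-terminal: add FIRST(F) \ {ε} = { '*', '-' }
    F is not nullable, so stop

Collecting: FIRST(S) = { '*', '-' }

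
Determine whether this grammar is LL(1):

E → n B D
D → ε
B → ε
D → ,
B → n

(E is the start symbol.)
Yes, the grammar is LL(1).

A grammar is LL(1) if for each non-terminal N with multiple productions, the predict sets of those productions are pairwise disjoint, where PREDICT(N → α) = (FIRST(α) \ {ε}) ∪ (FOLLOW(N) if α ⇒* ε).

Relevant sets:
  FOLLOW(D) = { $ }
  FOLLOW(B) = { $, ',' }

For D:
  PREDICT(D → ε) = { $ }
  PREDICT(D → ',') = { ',' }
For B:
  PREDICT(B → ε) = { $, ',' }
  PREDICT(B → n) = { 'n' }
E has a single production, so nothing to check there.

All predict sets are disjoint. The grammar IS LL(1).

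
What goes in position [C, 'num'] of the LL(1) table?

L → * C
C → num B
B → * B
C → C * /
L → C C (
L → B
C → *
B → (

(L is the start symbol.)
To find M[C, 'num'], we find productions for C where 'num' is in the predict set (PREDICT(N → α) = (FIRST(α) \ {ε}) ∪ (FOLLOW(N) if α ⇒* ε)).

Relevant sets:
  FIRST(C) = { '*', 'num' }

C → num B: PREDICT = { 'num' }
  'num' is in predict set, so this production goes in M[C, 'num']
C → C * /: PREDICT = { '*', 'num' }
  'num' is in predict set, so this production goes in M[C, 'num']
C → *: PREDICT = { '*' }

M[C, 'num'] = C → num B, C → C * /  (a multiply-defined cell — the grammar is not LL(1))

Answer: C → num B, C → C * /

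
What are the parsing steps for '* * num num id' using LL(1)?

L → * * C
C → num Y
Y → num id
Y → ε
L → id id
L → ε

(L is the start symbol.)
LL(1) parsing maintains a stack (initially the start symbol over $) and the input. At each step: if the stack top is a terminal, match it against the current input token; if it is a non-terminal N, replace it with the RHS of M[N, lookahead] (the unique production whose predict set contains the lookahead).

Stack is shown with the top on the left.

Stack     Input             Action
----------------------------------
L $       * * num num id $  output L → * * C
* * C $   * * num num id $  match '*'
* C $     * num num id $    match '*'
C $       num num id $      output C → num Y
num Y $   num num id $      match 'num'
Y $       num id $          output Y → num id
num id $  num id $          match 'num'
id $      id $              match 'id'
$         $                 accept

The string is accepted.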